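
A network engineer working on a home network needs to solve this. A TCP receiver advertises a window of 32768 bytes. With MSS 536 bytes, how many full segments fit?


Given: RWND = 32768 bytes, MSS = 536 bytes
Full segments = floor(RWND / MSS)
Full segments = floor(32768 / 536)
Full segments = floor(61.1343) = 61

61


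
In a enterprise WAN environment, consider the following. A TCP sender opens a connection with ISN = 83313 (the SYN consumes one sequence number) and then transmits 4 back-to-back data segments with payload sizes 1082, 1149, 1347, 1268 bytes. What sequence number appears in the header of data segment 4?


The SYN occupies sequence number ISN = 83313, so the first data byte is ISN + 1 = 83314.
SEQ of data segment i = (ISN + 1) + sum of payload sizes of segments 1..i-1.
Segment 1: SEQ = 83314, payload = 1082 bytes
Segment 2: SEQ = 84396, payload = 1149 bytes
Segment 3: SEQ = 85545, payload = 1347 bytes
Segment 4: SEQ = 86892, payload = 1268 bytes
SEQ of segment 4 = 83314 + 1082 + 1149 + 1347 = 86892

86892


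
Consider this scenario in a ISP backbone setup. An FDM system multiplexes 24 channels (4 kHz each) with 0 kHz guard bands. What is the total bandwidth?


Given: 24 channels, 4 kHz each, guard = 0 kHz
Channel bandwidth = 24 * 4 = 96 kHz
Guard bands = 23 gaps * 0 kHz = 0 kHz
Total = 96 + 0 = 96 kHz

96


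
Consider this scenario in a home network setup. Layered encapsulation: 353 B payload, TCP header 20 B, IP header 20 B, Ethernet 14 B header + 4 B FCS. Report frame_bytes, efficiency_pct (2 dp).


TCP segment = 353 + 20 = 373 B
IP packet = 373 + 20 = 393 B
Ethernet frame = 393 + 14 + 4 = 411 B
Efficiency = app / frame = 353 / 411 = 0.858881 = 85.8881% -> 85.89% (2 dp)

411, 85.89


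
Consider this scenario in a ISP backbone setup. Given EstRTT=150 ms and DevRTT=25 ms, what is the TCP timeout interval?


Given: EstRTT = 150 ms, DevRTT = 25 ms
Timeout = EstRTT + 4 * DevRTT
4 * DevRTT = 4 * 25 = 100
Timeout = 150 + 100 = 250 ms

250


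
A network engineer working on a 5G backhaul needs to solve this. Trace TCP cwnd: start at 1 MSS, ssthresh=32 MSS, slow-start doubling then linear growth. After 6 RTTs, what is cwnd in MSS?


RTT 0: cwnd = 1 MSS (initial)
RTT 1: cwnd = 2 MSS (slow start, doubled)
RTT 2: cwnd = 4 MSS (slow start, doubled)
RTT 3: cwnd = 8 MSS (slow start, doubled)
RTT 4: cwnd = 16 MSS (slow start, doubled)
RTT 5: cwnd = 32 MSS (slow start, doubled)
RTT 6: cwnd = 33 MSS (congestion avoidance, +1)

33


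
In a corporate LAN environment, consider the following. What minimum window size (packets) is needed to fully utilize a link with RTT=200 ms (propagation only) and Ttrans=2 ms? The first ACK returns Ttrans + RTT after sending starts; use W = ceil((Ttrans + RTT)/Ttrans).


Given: Ttrans = 2 ms, RTT = 200 ms (= 2 * Tprop, Tprop = 100 ms)
Time until first ACK returns = Ttrans + RTT = 2 + 200 = 202 ms
Need W * Ttrans >= Ttrans + RTT  ->  W >= (Ttrans + RTT) / Ttrans
(Ttrans + RTT) / Ttrans = 202 / 2 = 101
W_min = ceil(101) = 101

101


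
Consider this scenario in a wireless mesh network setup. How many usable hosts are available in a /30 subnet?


Given: subnet mask /30
Host bits = 32 - 30 = 2
Total addresses = 2^2 = 4
Usable hosts = 4 - 2 (network + broadcast) = 2

2


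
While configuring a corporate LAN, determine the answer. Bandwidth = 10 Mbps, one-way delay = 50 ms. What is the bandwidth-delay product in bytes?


Given: bandwidth = 10 Mbps, delay = 50 ms
BDP in bits = 10 * 10^6 * 50 / 1000
BDP in bits = 500000
BDP in bytes = 500000 / 8 = 62500

62500


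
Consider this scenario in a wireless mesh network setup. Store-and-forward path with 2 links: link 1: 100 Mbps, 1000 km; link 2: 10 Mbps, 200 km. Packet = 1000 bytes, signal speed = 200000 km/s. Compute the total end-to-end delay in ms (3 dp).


Packet = 1000 bytes = 8000 bits. Store-and-forward: sum (t_trans + t_prop) per link.
Link 1: t_trans = 8000/(100*10^6) s = 0.0800 ms; t_prop = 1000/200000 s = 5.0000 ms; subtotal = 5.0800 ms
Link 2: t_trans = 8000/(10*10^6) s = 0.8000 ms; t_prop = 200/200000 s = 1.0000 ms; subtotal = 1.8000 ms
End-to-end = 5.0800 + 1.8000 = 6.8800 ms -> 6.880 ms (3 dp)

6.880


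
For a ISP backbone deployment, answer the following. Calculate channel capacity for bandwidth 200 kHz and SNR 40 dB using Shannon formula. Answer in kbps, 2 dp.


Given: B = 200 kHz, SNR = 40 dB
SNR linear = 10^(40/10) = 10000
1 + SNR = 10001
log2(10001) = 13.2878566418
C = 200 * 1000 * 13.2878566418 = 2657571.3284 bps
C = 2657.571328 kbps -> 2657.57 kbps (2 dp)

2657.57


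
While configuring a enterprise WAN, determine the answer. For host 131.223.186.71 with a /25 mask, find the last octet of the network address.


Given: IP = 131.223.186.71, prefix = /25
Subnet mask = 255.255.255.128
Last octet of IP: 71
Last octet of mask: 128
Network last octet = 71 AND 128 = 0

0


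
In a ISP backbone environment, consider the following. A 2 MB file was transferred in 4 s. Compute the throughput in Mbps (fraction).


Given: file = 2 MB, time = 4 s
File in Mb = 2 * 8 = 16 Mb
Throughput = 16 / 4 Mbps
Throughput = 4 Mbps

4


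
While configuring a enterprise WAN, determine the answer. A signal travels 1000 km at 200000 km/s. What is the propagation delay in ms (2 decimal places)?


Given: distance = 1000 km, speed = 200000 km/s
Delay = distance / speed = 1000 / 200000 seconds
Delay in ms = 1000 * 1000 / 200000
Delay = 5.0000 ms
Rounded to 2 dp = 5.00 ms

5.00


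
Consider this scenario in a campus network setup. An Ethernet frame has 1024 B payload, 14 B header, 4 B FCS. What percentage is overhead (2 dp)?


Given: payload = 1024 B, header = 14 B, trailer = 4 B
Overhead bytes = header + trailer = 14 + 4 = 18
Total frame = payload + overhead = 1024 + 18 = 1042
Overhead % = 18 / 1042 * 100 = 1.7274% -> 1.73% (2 dp)

1.73


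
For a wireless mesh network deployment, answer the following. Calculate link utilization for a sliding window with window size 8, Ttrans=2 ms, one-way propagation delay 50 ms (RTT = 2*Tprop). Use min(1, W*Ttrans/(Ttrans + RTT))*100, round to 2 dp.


Given: W = 8, Ttrans = 2 ms, RTT = 100 ms (= 2 * Tprop, Tprop = 50 ms)
Cycle time = Ttrans + RTT = 2 + 100 = 102 ms (first packet sent until its ACK returns)
W * Ttrans = 8 * 2 = 16 ms of sending per cycle
W * Ttrans / (Ttrans + RTT) = 16 / 102 = 0.156863
U = min(1, 0.156863) = 0.156863
U% = 15.69%

15.69


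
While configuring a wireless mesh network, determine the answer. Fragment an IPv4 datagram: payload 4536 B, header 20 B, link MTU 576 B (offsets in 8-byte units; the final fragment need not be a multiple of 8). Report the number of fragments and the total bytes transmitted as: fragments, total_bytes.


Max data per non-final fragment = floor((MTU - header)/8)*8 = floor((576 - 20)/8)*8 = floor(556/8)*8 = 552 B
Final fragment needs no 8-byte alignment: it can carry up to MTU - header = 556 B
Non-final fragments needed = ceil((payload - 556) / 552) = ceil(3980/552) = ceil(7.2101) = 8
Number of fragments = 8 + 1 = 9
Fragment sizes (data): 8 * 552 B + 120 B (last, 120 <= 556 OK)
Total bytes sent = payload + n_frags * header = 4536 + 9*20 = 4536 + 180 = 4716 B

9, 4716


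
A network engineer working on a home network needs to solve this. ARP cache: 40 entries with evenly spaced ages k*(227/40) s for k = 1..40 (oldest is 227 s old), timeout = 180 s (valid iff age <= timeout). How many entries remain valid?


Ages are k * 227/40 s for k = 1..40 (spacing = 5.6750 s).
Entry k is valid iff k * 227/40 <= 180 iff k <= 40 * 180 / 227 = 31.7181
n_valid = floor(31.7181) = 31
(n_stale = 40 - 31 = 9)

31


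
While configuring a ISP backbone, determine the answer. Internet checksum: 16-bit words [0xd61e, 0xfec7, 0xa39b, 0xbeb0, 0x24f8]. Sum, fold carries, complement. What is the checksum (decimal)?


Given words: [0xd61e, 0xfec7, 0xa39b, 0xbeb0, 0x24f8]
Step 1: Sum all words
Raw sum = 54814 + 65223 + 41883 + 48816 + 9464 = 220200
Step 2: Fold carry: (23592 + 3) = 23595
One's complement = ~23595 & 0xFFFF = 41940

41940


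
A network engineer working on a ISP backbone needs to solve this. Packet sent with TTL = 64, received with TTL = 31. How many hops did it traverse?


Given: initial TTL = 64, received TTL = 31
Hops = initial TTL - received TTL
Hops = 64 - 31 = 33

33


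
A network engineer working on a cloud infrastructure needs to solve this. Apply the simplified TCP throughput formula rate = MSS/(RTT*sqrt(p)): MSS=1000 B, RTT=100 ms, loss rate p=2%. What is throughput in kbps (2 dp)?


Given: MSS = 1000 bytes, RTT = 100 ms, loss = 2%
RTT in seconds = 100 / 1000 = 0.1
Loss rate = 2% = 0.02
sqrt(loss) = sqrt(0.02) = 0.141421356237
Throughput (bytes/s) = 1000 / (0.1 * 0.141421356237) = 70710.6781
Throughput (kbps) = 70710.6781 * 8 / 1000 = 565.685425 -> 565.69 kbps (2 dp)

565.69


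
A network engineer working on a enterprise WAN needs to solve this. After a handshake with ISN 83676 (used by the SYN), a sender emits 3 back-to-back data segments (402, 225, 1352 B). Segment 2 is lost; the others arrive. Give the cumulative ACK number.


SYN uses sequence number 83676; first data byte = ISN + 1 = 83677.
Segment 1: SEQ = 83677, len = 402 B, covers [83677, 84078]
Segment 2: SEQ = 84079, len = 225 B, covers [84079, 84303] [LOST]
Segment 3: SEQ = 84304, len = 1352 B, covers [84304, 85655]
In-order data received: bytes [83677, 84078] (segments 1..1).
Segment 2 missing -> gap begins at byte 84079; later segments buffered out of order.
Cumulative ACK = next expected in-order byte = 83677 + 402 = 84079

84079


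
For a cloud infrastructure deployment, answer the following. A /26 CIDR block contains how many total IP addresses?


Given: CIDR prefix /26
Host bits = 32 - 26 = 6
Total addresses = 2^6 = 64

64


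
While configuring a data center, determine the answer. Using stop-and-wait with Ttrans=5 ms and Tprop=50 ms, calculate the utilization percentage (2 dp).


Given: Ttrans = 5 ms, Tprop = 50 ms
RTT = 2 * Tprop = 2 * 50 = 100 ms
U = Ttrans / (Ttrans + RTT)
U = 5 / (5 + 100)
U = 5 / 105 = 0.047619
U% = 4.76%

4.76


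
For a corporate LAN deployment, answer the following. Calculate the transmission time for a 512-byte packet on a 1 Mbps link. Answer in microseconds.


Given: packet = 512 bytes, bandwidth = 1 Mbps
Packet in bits = 512 * 8 = 4096 bits
Bandwidth = 1 * 10^6 = 1000000 bps
Time = 4096 / 1000000 seconds
Time in us = 4096 * 10^6 / 1000000 = 4096

4096


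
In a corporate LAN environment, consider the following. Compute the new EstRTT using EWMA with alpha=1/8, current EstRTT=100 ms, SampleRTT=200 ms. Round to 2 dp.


Given: EstRTT = 100 ms, SampleRTT = 200 ms, alpha = 1/8
New EstRTT = (1 - alpha) * EstRTT + alpha * SampleRTT
(7/8) * 100 = 87.5
(1/8) * 200 = 25
New EstRTT = 87.5 + 25 = 112.5 ms -> 112.50 ms (2 dp)

112.50


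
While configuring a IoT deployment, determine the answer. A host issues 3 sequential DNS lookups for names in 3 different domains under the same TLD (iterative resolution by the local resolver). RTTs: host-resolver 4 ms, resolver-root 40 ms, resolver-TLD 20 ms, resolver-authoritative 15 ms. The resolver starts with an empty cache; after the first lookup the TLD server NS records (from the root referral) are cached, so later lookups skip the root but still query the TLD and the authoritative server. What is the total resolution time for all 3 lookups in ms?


Lookup 1 (cold cache): local + root + TLD + auth = 4 + 40 + 20 + 15 = 79 ms
Lookups 2..3 (TLD NS cached -> skip root; new domain -> still ask TLD and auth): local + TLD + auth = 4 + 20 + 15 = 39 ms each
Remaining 2 lookups: 2 * 39 = 78 ms
Total = 79 + 78 = 157 ms

157


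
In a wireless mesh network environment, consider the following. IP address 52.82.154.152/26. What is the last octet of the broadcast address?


Given: IP = 52.82.154.152, prefix = /26
Host bits = 32 - 26 = 6
Network last octet = 152 AND mask = 128
Host part size = 2^6 - 1 = 63
Broadcast last octet = 128 OR 63 = 191

191


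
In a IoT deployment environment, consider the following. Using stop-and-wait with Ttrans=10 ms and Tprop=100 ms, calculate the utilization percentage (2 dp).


Given: Ttrans = 10 ms, Tprop = 100 ms
RTT = 2 * Tprop = 2 * 100 = 200 ms
U = Ttrans / (Ttrans + RTT)
U = 10 / (10 + 200)
U = 10 / 210 = 0.047619
U% = 4.76%

4.76


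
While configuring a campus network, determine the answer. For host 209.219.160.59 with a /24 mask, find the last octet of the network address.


Given: IP = 209.219.160.59, prefix = /24
Subnet mask = 255.255.255.0
Last octet of IP: 59
Last octet of mask: 0
Network last octet = 59 AND 0 = 0

0


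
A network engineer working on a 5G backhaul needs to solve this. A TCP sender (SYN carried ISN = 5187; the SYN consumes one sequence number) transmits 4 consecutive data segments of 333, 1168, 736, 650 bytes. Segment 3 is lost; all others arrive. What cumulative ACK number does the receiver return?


SYN uses sequence number 5187; first data byte = ISN + 1 = 5188.
Segment 1: SEQ = 5188, len = 333 B, covers [5188, 5520]
Segment 2: SEQ = 5521, len = 1168 B, covers [5521, 6688]
Segment 3: SEQ = 6689, len = 736 B, covers [6689, 7424] [LOST]
Segment 4: SEQ = 7425, len = 650 B, covers [7425, 8074]
In-order data received: bytes [5188, 6688] (segments 1..2).
Segment 3 missing -> gap begins at byte 6689; later segments buffered out of order.
Cumulative ACK = next expected in-order byte = 5188 + 333 + 1168 = 6689

6689


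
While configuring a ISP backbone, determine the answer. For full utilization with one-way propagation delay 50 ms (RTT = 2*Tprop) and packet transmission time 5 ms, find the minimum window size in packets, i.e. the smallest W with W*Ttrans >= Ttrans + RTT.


Given: Ttrans = 5 ms, RTT = 100 ms (= 2 * Tprop, Tprop = 50 ms)
Time until first ACK returns = Ttrans + RTT = 5 + 100 = 105 ms
Need W * Ttrans >= Ttrans + RTT  ->  W >= (Ttrans + RTT) / Ttrans
(Ttrans + RTT) / Ttrans = 105 / 5 = 21
W_min = ceil(21) = 21

21


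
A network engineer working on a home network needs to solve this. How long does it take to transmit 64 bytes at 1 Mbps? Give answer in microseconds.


Given: packet = 64 bytes, bandwidth = 1 Mbps
Packet in bits = 64 * 8 = 512 bits
Bandwidth = 1 * 10^6 = 1000000 bps
Time = 512 / 1000000 seconds
Time in us = 512 * 10^6 / 1000000 = 512

512


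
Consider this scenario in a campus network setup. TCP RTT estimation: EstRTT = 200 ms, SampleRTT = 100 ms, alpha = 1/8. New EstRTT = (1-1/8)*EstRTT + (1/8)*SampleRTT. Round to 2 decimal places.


Given: EstRTT = 200 ms, SampleRTT = 100 ms, alpha = 1/8
New EstRTT = (1 - alpha) * EstRTT + alpha * SampleRTT
(7/8) * 200 = 175
(1/8) * 100 = 12.5
New EstRTT = 175 + 12.5 = 187.5 ms -> 187.50 ms (2 dp)

187.50


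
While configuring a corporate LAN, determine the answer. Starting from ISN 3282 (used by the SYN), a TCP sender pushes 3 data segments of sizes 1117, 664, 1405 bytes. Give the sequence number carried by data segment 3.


The SYN occupies sequence number ISN = 3282, so the first data byte is ISN + 1 = 3283.
SEQ of data segment i = (ISN + 1) + sum of payload sizes of segments 1..i-1.
Segment 1: SEQ = 3283, payload = 1117 bytes
Segment 2: SEQ = 4400, payload = 664 bytes
Segment 3: SEQ = 5064, payload = 1405 bytes
SEQ of segment 3 = 3283 + 1117 + 664 = 5064

5064


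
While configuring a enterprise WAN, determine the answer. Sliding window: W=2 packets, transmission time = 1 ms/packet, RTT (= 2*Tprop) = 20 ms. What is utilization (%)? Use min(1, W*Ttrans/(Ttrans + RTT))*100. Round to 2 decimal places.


Given: W = 2, Ttrans = 1 ms, RTT = 20 ms (= 2 * Tprop, Tprop = 10 ms)
Cycle time = Ttrans + RTT = 1 + 20 = 21 ms (first packet sent until its ACK returns)
W * Ttrans = 2 * 1 = 2 ms of sending per cycle
W * Ttrans / (Ttrans + RTT) = 2 / 21 = 0.095238
U = min(1, 0.095238) = 0.095238
U% = 9.52%

9.52


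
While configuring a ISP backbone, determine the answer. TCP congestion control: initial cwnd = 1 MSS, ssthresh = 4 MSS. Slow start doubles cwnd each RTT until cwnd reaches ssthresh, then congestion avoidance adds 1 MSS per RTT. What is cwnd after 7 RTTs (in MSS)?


RTT 0: cwnd = 1 MSS (initial)
RTT 1: cwnd = 2 MSS (slow start, doubled)
RTT 2: cwnd = 4 MSS (slow start, doubled)
RTT 3: cwnd = 5 MSS (congestion avoidance, +1)
RTT 4: cwnd = 6 MSS (congestion avoidance, +1)
RTT 5: cwnd = 7 MSS (congestion avoidance, +1)
RTT 6: cwnd = 8 MSS (congestion avoidance, +1)
RTT 7: cwnd = 9 MSS (congestion avoidance, +1)

9


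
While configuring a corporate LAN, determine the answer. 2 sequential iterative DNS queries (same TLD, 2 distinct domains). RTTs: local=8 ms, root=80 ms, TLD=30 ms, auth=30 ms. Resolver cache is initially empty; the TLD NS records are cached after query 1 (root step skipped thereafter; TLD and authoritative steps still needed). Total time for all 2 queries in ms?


Lookup 1 (cold cache): local + root + TLD + auth = 8 + 80 + 30 + 30 = 148 ms
Lookups 2..2 (TLD NS cached -> skip root; new domain -> still ask TLD and auth): local + TLD + auth = 8 + 30 + 30 = 68 ms each
Remaining 1 lookups: 1 * 68 = 68 ms
Total = 148 + 68 = 216 ms

216


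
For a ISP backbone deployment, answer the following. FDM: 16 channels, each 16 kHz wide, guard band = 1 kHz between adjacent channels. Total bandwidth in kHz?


Given: 16 channels, 16 kHz each, guard = 1 kHz
Channel bandwidth = 16 * 16 = 256 kHz
Guard bands = 15 gaps * 1 kHz = 15 kHz
Total = 256 + 15 = 271 kHz

271


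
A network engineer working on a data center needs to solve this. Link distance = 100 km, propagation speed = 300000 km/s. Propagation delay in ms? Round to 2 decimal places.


Given: distance = 100 km, speed = 300000 km/s
Delay = distance / speed = 100 / 300000 seconds
Delay in ms = 100 * 1000 / 300000
Delay = 0.3333 ms
Rounded to 2 dp = 0.33 ms

0.33


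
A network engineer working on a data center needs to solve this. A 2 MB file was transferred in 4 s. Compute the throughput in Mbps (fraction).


Given: file = 2 MB, time = 4 s
File in Mb = 2 * 8 = 16 Mb
Throughput = 16 / 4 Mbps
Throughput = 4 Mbps

4


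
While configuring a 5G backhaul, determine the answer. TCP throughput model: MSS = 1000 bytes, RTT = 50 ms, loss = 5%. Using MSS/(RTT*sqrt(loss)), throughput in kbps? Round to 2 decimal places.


Given: MSS = 1000 bytes, RTT = 50 ms, loss = 5%
RTT in seconds = 50 / 1000 = 0.05
Loss rate = 5% = 0.05
sqrt(loss) = sqrt(0.05) = 0.223606797750
Throughput (bytes/s) = 1000 / (0.05 * 0.223606797750) = 89442.7191
Throughput (kbps) = 89442.7191 * 8 / 1000 = 715.541753 -> 715.54 kbps (2 dp)

715.54


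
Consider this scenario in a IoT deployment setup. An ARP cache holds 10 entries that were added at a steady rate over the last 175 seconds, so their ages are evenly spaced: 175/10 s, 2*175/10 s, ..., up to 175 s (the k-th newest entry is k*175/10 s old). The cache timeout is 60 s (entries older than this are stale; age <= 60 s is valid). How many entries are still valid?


Ages are k * 175/10 s for k = 1..10 (spacing = 17.5000 s).
Entry k is valid iff k * 175/10 <= 60 iff k <= 10 * 60 / 175 = 3.4286
n_valid = floor(3.4286) = 3
(n_stale = 10 - 3 = 7)

3


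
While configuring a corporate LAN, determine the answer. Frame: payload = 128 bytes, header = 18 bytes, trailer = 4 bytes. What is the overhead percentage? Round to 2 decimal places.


Given: payload = 128 B, header = 18 B, trailer = 4 B
Overhead bytes = header + trailer = 18 + 4 = 22
Total frame = payload + overhead = 128 + 22 = 150
Overhead % = 22 / 150 * 100 = 14.6667% -> 14.67% (2 dp)

14.67


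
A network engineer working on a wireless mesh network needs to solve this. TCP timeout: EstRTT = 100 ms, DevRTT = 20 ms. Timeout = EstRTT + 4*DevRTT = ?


Given: EstRTT = 100 ms, DevRTT = 20 ms
Timeout = EstRTT + 4 * DevRTT
4 * DevRTT = 4 * 20 = 80
Timeout = 100 + 80 = 180 ms

180


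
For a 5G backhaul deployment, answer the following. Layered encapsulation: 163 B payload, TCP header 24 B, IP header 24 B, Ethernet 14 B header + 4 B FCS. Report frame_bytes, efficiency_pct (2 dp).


TCP segment = 163 + 24 = 187 B
IP packet = 187 + 24 = 211 B
Ethernet frame = 211 + 14 + 4 = 229 B
Efficiency = app / frame = 163 / 229 = 0.711790 = 71.1790% -> 71.18% (2 dp)

229, 71.18


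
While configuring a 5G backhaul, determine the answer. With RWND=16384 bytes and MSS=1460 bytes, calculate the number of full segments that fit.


Given: RWND = 16384 bytes, MSS = 1460 bytes
Full segments = floor(RWND / MSS)
Full segments = floor(16384 / 1460)
Full segments = floor(11.2219) = 11

11


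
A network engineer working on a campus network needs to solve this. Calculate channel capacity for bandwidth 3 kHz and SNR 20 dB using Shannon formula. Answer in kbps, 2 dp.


Given: B = 3 kHz, SNR = 20 dB
SNR linear = 10^(20/10) = 100
1 + SNR = 101
log2(101) = 6.6582114828
C = 3 * 1000 * 6.6582114828 = 19974.6344 bps
C = 19.974634 kbps -> 19.97 kbps (2 dp)

19.97


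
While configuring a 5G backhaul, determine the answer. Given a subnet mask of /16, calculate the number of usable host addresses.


Given: subnet mask /16
Host bits = 32 - 16 = 16
Total addresses = 2^16 = 65536
Usable hosts = 65536 - 2 (network + broadcast) = 65534

65534


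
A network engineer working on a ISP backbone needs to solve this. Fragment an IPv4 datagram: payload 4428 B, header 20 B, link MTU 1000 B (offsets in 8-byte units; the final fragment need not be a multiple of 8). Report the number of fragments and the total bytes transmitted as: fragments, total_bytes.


Max data per non-final fragment = floor((MTU - header)/8)*8 = floor((1000 - 20)/8)*8 = floor(980/8)*8 = 976 B
Final fragment needs no 8-byte alignment: it can carry up to MTU - header = 980 B
Non-final fragments needed = ceil((payload - 980) / 976) = ceil(3448/976) = ceil(3.5328) = 4
Number of fragments = 4 + 1 = 5
Fragment sizes (data): 4 * 976 B + 524 B (last, 524 <= 980 OK)
Total bytes sent = payload + n_frags * header = 4428 + 5*20 = 4428 + 100 = 4528 B

5, 4528


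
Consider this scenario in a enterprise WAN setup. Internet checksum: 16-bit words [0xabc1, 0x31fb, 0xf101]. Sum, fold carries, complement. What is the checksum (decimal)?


Given words: [0xabc1, 0x31fb, 0xf101]
Step 1: Sum all words
Raw sum = 43969 + 12795 + 61697 = 118461
Step 2: Fold carry: (52925 + 1) = 52926
One's complement = ~52926 & 0xFFFF = 12609

12609


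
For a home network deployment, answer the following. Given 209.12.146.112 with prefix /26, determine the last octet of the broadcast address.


Given: IP = 209.12.146.112, prefix = /26
Host bits = 32 - 26 = 6
Network last octet = 112 AND mask = 64
Host part size = 2^6 - 1 = 63
Broadcast last octet = 64 OR 63 = 127

127


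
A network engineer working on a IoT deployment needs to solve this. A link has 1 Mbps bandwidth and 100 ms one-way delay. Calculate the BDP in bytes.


Given: bandwidth = 1 Mbps, delay = 100 ms
BDP in bits = 1 * 10^6 * 100 / 1000
BDP in bits = 100000
BDP in bytes = 100000 / 8 = 12500

12500


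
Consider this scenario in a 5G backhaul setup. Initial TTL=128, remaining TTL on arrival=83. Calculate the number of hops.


Given: initial TTL = 128, received TTL = 83
Hops = initial TTL - received TTL
Hops = 128 - 83 = 45

45


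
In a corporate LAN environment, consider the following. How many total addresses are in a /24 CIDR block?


Given: CIDR prefix /24
Host bits = 32 - 24 = 8
Total addresses = 2^8 = 256

256


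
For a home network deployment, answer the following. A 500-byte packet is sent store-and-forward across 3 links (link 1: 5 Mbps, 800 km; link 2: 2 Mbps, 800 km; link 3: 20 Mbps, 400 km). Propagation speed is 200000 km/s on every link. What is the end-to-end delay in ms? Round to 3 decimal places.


Packet = 500 bytes = 4000 bits. Store-and-forward: sum (t_trans + t_prop) per link.
Link 1: t_trans = 4000/(5*10^6) s = 0.8000 ms; t_prop = 800/200000 s = 4.0000 ms; subtotal = 4.8000 ms
Link 2: t_trans = 4000/(2*10^6) s = 2.0000 ms; t_prop = 800/200000 s = 4.0000 ms; subtotal = 6.0000 ms
Link 3: t_trans = 4000/(20*10^6) s = 0.2000 ms; t_prop = 400/200000 s = 2.0000 ms; subtotal = 2.2000 ms
End-to-end = 4.8000 + 6.0000 + 2.2000 = 13.0000 ms -> 13.000 ms (3 dp)

13.000


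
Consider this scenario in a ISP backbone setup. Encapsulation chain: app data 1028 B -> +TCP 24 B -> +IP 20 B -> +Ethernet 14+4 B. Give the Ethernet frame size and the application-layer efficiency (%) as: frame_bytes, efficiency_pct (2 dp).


TCP segment = 1028 + 24 = 1052 B
IP packet = 1052 + 20 = 1072 B
Ethernet frame = 1072 + 14 + 4 = 1090 B
Efficiency = app / frame = 1028 / 1090 = 0.943119 = 94.3119% -> 94.31% (2 dp)

1090, 94.31


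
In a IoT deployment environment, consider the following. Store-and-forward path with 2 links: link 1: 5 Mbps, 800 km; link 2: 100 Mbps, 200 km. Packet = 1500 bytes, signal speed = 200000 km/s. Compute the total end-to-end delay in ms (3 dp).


Packet = 1500 bytes = 12000 bits. Store-and-forward: sum (t_trans + t_prop) per link.
Link 1: t_trans = 12000/(5*10^6) s = 2.4000 ms; t_prop = 800/200000 s = 4.0000 ms; subtotal = 6.4000 ms
Link 2: t_trans = 12000/(100*10^6) s = 0.1200 ms; t_prop = 200/200000 s = 1.0000 ms; subtotal = 1.1200 ms
End-to-end = 6.4000 + 1.1200 = 7.5200 ms -> 7.520 ms (3 dp)

7.520


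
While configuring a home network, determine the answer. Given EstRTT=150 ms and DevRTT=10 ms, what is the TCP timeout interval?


Given: EstRTT = 150 ms, DevRTT = 10 ms
Timeout = EstRTT + 4 * DevRTT
4 * DevRTT = 4 * 10 = 40
Timeout = 150 + 40 = 190 ms

190


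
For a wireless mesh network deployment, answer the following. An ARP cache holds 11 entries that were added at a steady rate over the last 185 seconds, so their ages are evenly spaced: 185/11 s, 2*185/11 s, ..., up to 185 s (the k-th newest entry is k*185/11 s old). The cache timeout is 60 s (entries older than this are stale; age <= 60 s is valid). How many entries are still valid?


Ages are k * 185/11 s for k = 1..11 (spacing = 16.8182 s).
Entry k is valid iff k * 185/11 <= 60 iff k <= 11 * 60 / 185 = 3.5676
n_valid = floor(3.5676) = 3
(n_stale = 11 - 3 = 8)

3


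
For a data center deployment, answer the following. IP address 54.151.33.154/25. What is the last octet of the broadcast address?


Given: IP = 54.151.33.154, prefix = /25
Host bits = 32 - 25 = 7
Network last octet = 154 AND mask = 128
Host part size = 2^7 - 1 = 127
Broadcast last octet = 128 OR 127 = 255

255


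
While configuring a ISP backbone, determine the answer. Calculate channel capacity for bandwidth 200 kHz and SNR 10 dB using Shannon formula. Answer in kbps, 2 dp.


Given: B = 200 kHz, SNR = 10 dB
SNR linear = 10^(10/10) = 10
1 + SNR = 11
log2(11) = 3.4594316186
C = 200 * 1000 * 3.4594316186 = 691886.3237 bps
C = 691.886324 kbps -> 691.89 kbps (2 dp)

691.89


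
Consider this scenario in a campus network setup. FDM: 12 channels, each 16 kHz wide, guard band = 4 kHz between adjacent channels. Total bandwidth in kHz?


Given: 12 channels, 16 kHz each, guard = 4 kHz
Channel bandwidth = 12 * 16 = 192 kHz
Guard bands = 11 gaps * 4 kHz = 44 kHz
Total = 192 + 44 = 236 kHz

236


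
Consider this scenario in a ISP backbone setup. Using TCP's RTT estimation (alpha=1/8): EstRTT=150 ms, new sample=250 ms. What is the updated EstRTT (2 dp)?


Given: EstRTT = 150 ms, SampleRTT = 250 ms, alpha = 1/8
New EstRTT = (1 - alpha) * EstRTT + alpha * SampleRTT
(7/8) * 150 = 131.25
(1/8) * 250 = 31.25
New EstRTT = 131.25 + 31.25 = 162.5 ms -> 162.50 ms (2 dp)

162.50


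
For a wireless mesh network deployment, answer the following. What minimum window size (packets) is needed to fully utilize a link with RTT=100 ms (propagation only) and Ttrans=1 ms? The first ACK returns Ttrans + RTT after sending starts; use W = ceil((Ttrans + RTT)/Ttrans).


Given: Ttrans = 1 ms, RTT = 100 ms (= 2 * Tprop, Tprop = 50 ms)
Time until first ACK returns = Ttrans + RTT = 1 + 100 = 101 ms
Need W * Ttrans >= Ttrans + RTT  ->  W >= (Ttrans + RTT) / Ttrans
(Ttrans + RTT) / Ttrans = 101 / 1 = 101
W_min = ceil(101) = 101

101


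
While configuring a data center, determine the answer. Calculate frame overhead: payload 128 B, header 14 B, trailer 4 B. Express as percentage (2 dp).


Given: payload = 128 B, header = 14 B, trailer = 4 B
Overhead bytes = header + trailer = 14 + 4 = 18
Total frame = payload + overhead = 128 + 18 = 146
Overhead % = 18 / 146 * 100 = 12.3288% -> 12.33% (2 dp)

12.33


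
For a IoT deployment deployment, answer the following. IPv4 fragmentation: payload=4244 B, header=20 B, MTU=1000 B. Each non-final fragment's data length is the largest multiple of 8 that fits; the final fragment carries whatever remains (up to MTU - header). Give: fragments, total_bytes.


Max data per non-final fragment = floor((MTU - header)/8)*8 = floor((1000 - 20)/8)*8 = floor(980/8)*8 = 976 B
Final fragment needs no 8-byte alignment: it can carry up to MTU - header = 980 B
Non-final fragments needed = ceil((payload - 980) / 976) = ceil(3264/976) = ceil(3.3443) = 4
Number of fragments = 4 + 1 = 5
Fragment sizes (data): 4 * 976 B + 340 B (last, 340 <= 980 OK)
Total bytes sent = payload + n_frags * header = 4244 + 5*20 = 4244 + 100 = 4344 B

5, 4344


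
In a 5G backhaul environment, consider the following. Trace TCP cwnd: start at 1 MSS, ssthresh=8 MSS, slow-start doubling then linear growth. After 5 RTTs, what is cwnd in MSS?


RTT 0: cwnd = 1 MSS (initial)
RTT 1: cwnd = 2 MSS (slow start, doubled)
RTT 2: cwnd = 4 MSS (slow start, doubled)
RTT 3: cwnd = 8 MSS (slow start, doubled)
RTT 4: cwnd = 9 MSS (congestion avoidance, +1)
RTT 5: cwnd = 10 MSS (congestion avoidance, +1)

10


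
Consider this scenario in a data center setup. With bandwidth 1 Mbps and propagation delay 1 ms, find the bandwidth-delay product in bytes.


Given: bandwidth = 1 Mbps, delay = 1 ms
BDP in bits = 1 * 10^6 * 1 / 1000
BDP in bits = 1000
BDP in bytes = 1000 / 8 = 125

125


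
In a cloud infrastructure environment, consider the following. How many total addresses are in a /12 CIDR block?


Given: CIDR prefix /12
Host bits = 32 - 12 = 20
Total addresses = 2^20 = 1048576

1048576


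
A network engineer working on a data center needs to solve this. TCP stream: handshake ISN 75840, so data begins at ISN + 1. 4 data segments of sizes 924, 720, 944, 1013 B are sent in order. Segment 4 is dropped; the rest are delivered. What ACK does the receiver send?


SYN uses sequence number 75840; first data byte = ISN + 1 = 75841.
Segment 1: SEQ = 75841, len = 924 B, covers [75841, 76764]
Segment 2: SEQ = 76765, len = 720 B, covers [76765, 77484]
Segment 3: SEQ = 77485, len = 944 B, covers [77485, 78428]
Segment 4: SEQ = 78429, len = 1013 B, covers [78429, 79441] [LOST]
In-order data received: bytes [75841, 78428] (segments 1..3).
Segment 4 missing -> gap begins at byte 78429.
Cumulative ACK = next expected in-order byte = 75841 + 924 + 720 + 944 = 78429

78429


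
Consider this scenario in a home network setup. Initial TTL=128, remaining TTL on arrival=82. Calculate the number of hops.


Given: initial TTL = 128, received TTL = 82
Hops = initial TTL - received TTL
Hops = 128 - 82 = 46

46


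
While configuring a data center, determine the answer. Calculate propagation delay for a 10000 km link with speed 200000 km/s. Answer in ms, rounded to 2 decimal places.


Given: distance = 10000 km, speed = 200000 km/s
Delay = distance / speed = 10000 / 200000 seconds
Delay in ms = 10000 * 1000 / 200000
Delay = 50.0000 ms
Rounded to 2 dp = 50.00 ms

50.00


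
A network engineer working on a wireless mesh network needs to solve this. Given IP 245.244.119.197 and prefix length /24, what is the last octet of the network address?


Given: IP = 245.244.119.197, prefix = /24
Subnet mask = 255.255.255.0
Last octet of IP: 197
Last octet of mask: 0
Network last octet = 197 AND 0 = 0

0


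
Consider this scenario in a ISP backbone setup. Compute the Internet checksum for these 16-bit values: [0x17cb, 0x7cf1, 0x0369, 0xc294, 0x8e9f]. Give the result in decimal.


Given words: [0x17cb, 0x7cf1, 0x0369, 0xc294, 0x8e9f]
Step 1: Sum all words
Raw sum = 6091 + 31985 + 873 + 49812 + 36511 = 125272
Step 2: Fold carry: (59736 + 1) = 59737
One's complement = ~59737 & 0xFFFF = 5798

5798


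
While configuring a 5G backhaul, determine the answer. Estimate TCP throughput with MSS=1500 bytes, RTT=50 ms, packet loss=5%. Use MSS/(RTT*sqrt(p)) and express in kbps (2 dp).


Given: MSS = 1500 bytes, RTT = 50 ms, loss = 5%
RTT in seconds = 50 / 1000 = 0.05
Loss rate = 5% = 0.05
sqrt(loss) = sqrt(0.05) = 0.223606797750
Throughput (bytes/s) = 1500 / (0.05 * 0.223606797750) = 134164.0786
Throughput (kbps) = 134164.0786 * 8 / 1000 = 1073.312629 -> 1073.31 kbps (2 dp)

1073.31


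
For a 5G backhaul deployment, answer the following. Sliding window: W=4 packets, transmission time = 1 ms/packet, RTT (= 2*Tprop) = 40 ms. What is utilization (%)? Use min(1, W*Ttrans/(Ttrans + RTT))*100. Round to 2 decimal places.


Given: W = 4, Ttrans = 1 ms, RTT = 40 ms (= 2 * Tprop, Tprop = 20 ms)
Cycle time = Ttrans + RTT = 1 + 40 = 41 ms (first packet sent until its ACK returns)
W * Ttrans = 4 * 1 = 4 ms of sending per cycle
W * Ttrans / (Ttrans + RTT) = 4 / 41 = 0.097561
U = min(1, 0.097561) = 0.097561
U% = 9.76%

9.76


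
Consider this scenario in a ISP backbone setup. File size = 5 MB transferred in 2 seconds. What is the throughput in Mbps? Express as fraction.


Given: file = 5 MB, time = 2 s
File in Mb = 5 * 8 = 40 Mb
Throughput = 40 / 2 Mbps
Throughput = 20 Mbps

20


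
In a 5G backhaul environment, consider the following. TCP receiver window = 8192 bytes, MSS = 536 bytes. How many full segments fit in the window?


Given: RWND = 8192 bytes, MSS = 536 bytes
Full segments = floor(RWND / MSS)
Full segments = floor(8192 / 536)
Full segments = floor(15.2836) = 15

15


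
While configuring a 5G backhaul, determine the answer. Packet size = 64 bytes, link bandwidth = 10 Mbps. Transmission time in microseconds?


Given: packet = 64 bytes, bandwidth = 10 Mbps
Packet in bits = 64 * 8 = 512 bits
Bandwidth = 10 * 10^6 = 10000000 bps
Time = 512 / 10000000 seconds
Time in us = 512 * 10^6 / 10000000 = 51.2

51.2


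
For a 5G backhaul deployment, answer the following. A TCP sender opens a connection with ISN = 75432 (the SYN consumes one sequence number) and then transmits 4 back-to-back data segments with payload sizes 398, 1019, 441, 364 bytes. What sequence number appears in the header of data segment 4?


The SYN occupies sequence number ISN = 75432, so the first data byte is ISN + 1 = 75433.
SEQ of data segment i = (ISN + 1) + sum of payload sizes of segments 1..i-1.
Segment 1: SEQ = 75433, payload = 398 bytes
Segment 2: SEQ = 75831, payload = 1019 bytes
Segment 3: SEQ = 76850, payload = 441 bytes
Segment 4: SEQ = 77291, payload = 364 bytes
SEQ of segment 4 = 75433 + 398 + 1019 + 441 = 77291

77291


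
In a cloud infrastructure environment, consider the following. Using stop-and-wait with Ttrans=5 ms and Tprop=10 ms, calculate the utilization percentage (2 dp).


Given: Ttrans = 5 ms, Tprop = 10 ms
RTT = 2 * Tprop = 2 * 10 = 20 ms
U = Ttrans / (Ttrans + RTT)
U = 5 / (5 + 20)
U = 5 / 25 = 0.2
U% = 20.00%

20.00


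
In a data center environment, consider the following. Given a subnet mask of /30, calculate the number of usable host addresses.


Given: subnet mask /30
Host bits = 32 - 30 = 2
Total addresses = 2^2 = 4
Usable hosts = 4 - 2 (network + broadcast) = 2

2


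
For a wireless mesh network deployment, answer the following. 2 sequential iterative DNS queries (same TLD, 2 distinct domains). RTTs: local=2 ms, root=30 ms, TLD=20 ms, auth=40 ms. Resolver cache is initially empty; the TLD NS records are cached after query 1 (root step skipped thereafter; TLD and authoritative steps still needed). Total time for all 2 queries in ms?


Lookup 1 (cold cache): local + root + TLD + auth = 2 + 30 + 20 + 40 = 92 ms
Lookups 2..2 (TLD NS cached -> skip root; new domain -> still ask TLD and auth): local + TLD + auth = 2 + 20 + 40 = 62 ms each
Remaining 1 lookups: 1 * 62 = 62 ms
Total = 92 + 62 = 154 ms

154


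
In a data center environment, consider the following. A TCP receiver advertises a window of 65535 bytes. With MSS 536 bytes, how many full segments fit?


Given: RWND = 65535 bytes, MSS = 536 bytes
Full segments = floor(RWND / MSS)
Full segments = floor(65535 / 536)
Full segments = floor(122.2668) = 122

122


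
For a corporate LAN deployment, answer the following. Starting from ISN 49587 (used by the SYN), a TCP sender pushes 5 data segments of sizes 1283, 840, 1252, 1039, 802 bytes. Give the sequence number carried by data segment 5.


The SYN occupies sequence number ISN = 49587, so the first data byte is ISN + 1 = 49588.
SEQ of data segment i = (ISN + 1) + sum of payload sizes of segments 1..i-1.
Segment 1: SEQ = 49588, payload = 1283 bytes
Segment 2: SEQ = 50871, payload = 840 bytes
Segment 3: SEQ = 51711, payload = 1252 bytes
Segment 4: SEQ = 52963, payload = 1039 bytes
Segment 5: SEQ = 54002, payload = 802 bytes
SEQ of segment 5 = 49588 + 1283 + 840 + 1252 + 1039 = 54002

54002


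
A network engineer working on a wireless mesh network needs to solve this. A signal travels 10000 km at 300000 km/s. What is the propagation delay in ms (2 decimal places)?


Given: distance = 10000 km, speed = 300000 km/s
Delay = distance / speed = 10000 / 300000 seconds
Delay in ms = 10000 * 1000 / 300000
Delay = 33.3333 ms
Rounded to 2 dp = 33.33 ms

33.33


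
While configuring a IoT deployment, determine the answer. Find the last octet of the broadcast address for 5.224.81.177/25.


Given: IP = 5.224.81.177, prefix = /25
Host bits = 32 - 25 = 7
Network last octet = 177 AND mask = 128
Host part size = 2^7 - 1 = 127
Broadcast last octet = 128 OR 127 = 255

255


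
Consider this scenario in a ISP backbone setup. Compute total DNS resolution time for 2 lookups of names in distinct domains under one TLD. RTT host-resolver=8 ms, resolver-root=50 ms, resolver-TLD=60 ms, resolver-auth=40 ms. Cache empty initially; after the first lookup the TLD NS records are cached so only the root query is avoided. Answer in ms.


Lookup 1 (cold cache): local + root + TLD + auth = 8 + 50 + 60 + 40 = 158 ms
Lookups 2..2 (TLD NS cached -> skip root; new domain -> still ask TLD and auth): local + TLD + auth = 8 + 60 + 40 = 108 ms each
Remaining 1 lookups: 1 * 108 = 108 ms
Total = 158 + 108 = 266 ms

266


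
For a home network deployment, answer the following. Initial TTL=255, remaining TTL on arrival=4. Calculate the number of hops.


Given: initial TTL = 255, received TTL = 4
Hops = initial TTL - received TTL
Hops = 255 - 4 = 251

251


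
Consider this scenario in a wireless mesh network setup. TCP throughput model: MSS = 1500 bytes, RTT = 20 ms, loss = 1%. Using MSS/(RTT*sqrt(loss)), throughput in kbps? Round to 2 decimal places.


Given: MSS = 1500 bytes, RTT = 20 ms, loss = 1%
RTT in seconds = 20 / 1000 = 0.02
Loss rate = 1% = 0.01
sqrt(loss) = sqrt(0.01) = 0.1
Throughput (bytes/s) = 1500 / (0.02 * 0.1) = 750000.0000
Throughput (kbps) = 750000.0000 * 8 / 1000 = 6000.000000 -> 6000.00 kbps (2 dp)

6000.00


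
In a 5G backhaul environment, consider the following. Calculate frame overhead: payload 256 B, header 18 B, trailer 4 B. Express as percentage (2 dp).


Given: payload = 256 B, header = 18 B, trailer = 4 B
Overhead bytes = header + trailer = 18 + 4 = 22
Total frame = payload + overhead = 256 + 22 = 278
Overhead % = 22 / 278 * 100 = 7.9137% -> 7.91% (2 dp)

7.91


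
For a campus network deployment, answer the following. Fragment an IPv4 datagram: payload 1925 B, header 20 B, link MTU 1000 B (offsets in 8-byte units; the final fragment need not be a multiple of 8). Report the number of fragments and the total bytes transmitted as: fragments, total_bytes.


Max data per non-final fragment = floor((MTU - header)/8)*8 = floor((1000 - 20)/8)*8 = floor(980/8)*8 = 976 B
Final fragment needs no 8-byte alignment: it can carry up to MTU - header = 980 B
Non-final fragments needed = ceil((payload - 980) / 976) = ceil(945/976) = ceil(0.9682) = 1
Number of fragments = 1 + 1 = 2
Fragment sizes (data): 1 * 976 B + 949 B (last, 949 <= 980 OK)
Total bytes sent = payload + n_frags * header = 1925 + 2*20 = 1925 + 40 = 1965 B

2, 1965
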